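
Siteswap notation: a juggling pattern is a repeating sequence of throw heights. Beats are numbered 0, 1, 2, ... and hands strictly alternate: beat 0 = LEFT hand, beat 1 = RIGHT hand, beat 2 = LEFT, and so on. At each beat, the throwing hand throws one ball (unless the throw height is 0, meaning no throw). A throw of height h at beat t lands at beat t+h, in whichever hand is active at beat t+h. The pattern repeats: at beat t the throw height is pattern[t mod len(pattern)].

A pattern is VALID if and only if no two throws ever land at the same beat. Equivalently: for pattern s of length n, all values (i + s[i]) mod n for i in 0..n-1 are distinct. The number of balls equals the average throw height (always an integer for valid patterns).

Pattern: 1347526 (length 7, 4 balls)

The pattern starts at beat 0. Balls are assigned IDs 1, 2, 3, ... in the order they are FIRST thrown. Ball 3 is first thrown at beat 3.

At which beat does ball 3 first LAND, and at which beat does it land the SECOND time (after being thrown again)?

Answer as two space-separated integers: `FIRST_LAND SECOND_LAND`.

Beat 0 (L): throw ball1 h=1 -> lands@1:R; in-air after throw: [b1@1:R]
Beat 1 (R): throw ball1 h=3 -> lands@4:L; in-air after throw: [b1@4:L]
Beat 2 (L): throw ball2 h=4 -> lands@6:L; in-air after throw: [b1@4:L b2@6:L]
Beat 3 (R): throw ball3 h=7 -> lands@10:L; in-air after throw: [b1@4:L b2@6:L b3@10:L]
Beat 4 (L): throw ball1 h=5 -> lands@9:R; in-air after throw: [b2@6:L b1@9:R b3@10:L]
Beat 5 (R): throw ball4 h=2 -> lands@7:R; in-air after throw: [b2@6:L b4@7:R b1@9:R b3@10:L]
Beat 6 (L): throw ball2 h=6 -> lands@12:L; in-air after throw: [b4@7:R b1@9:R b3@10:L b2@12:L]
Beat 7 (R): throw ball4 h=1 -> lands@8:L; in-air after throw: [b4@8:L b1@9:R b3@10:L b2@12:L]
Beat 8 (L): throw ball4 h=3 -> lands@11:R; in-air after throw: [b1@9:R b3@10:L b4@11:R b2@12:L]
Beat 9 (R): throw ball1 h=4 -> lands@13:R; in-air after throw: [b3@10:L b4@11:R b2@12:L b1@13:R]
Beat 10 (L): throw ball3 h=7 -> lands@17:R; in-air after throw: [b4@11:R b2@12:L b1@13:R b3@17:R]
Beat 11 (R): throw ball4 h=5 -> lands@16:L; in-air after throw: [b2@12:L b1@13:R b4@16:L b3@17:R]
Beat 12 (L): throw ball2 h=2 -> lands@14:L; in-air after throw: [b1@13:R b2@14:L b4@16:L b3@17:R]
Beat 13 (R): throw ball1 h=6 -> lands@19:R; in-air after throw: [b2@14:L b4@16:L b3@17:R b1@19:R]
Beat 14 (L): throw ball2 h=1 -> lands@15:R; in-air after throw: [b2@15:R b4@16:L b3@17:R b1@19:R]
Beat 15 (R): throw ball2 h=3 -> lands@18:L; in-air after throw: [b4@16:L b3@17:R b2@18:L b1@19:R]
Beat 16 (L): throw ball4 h=4 -> lands@20:L; in-air after throw: [b3@17:R b2@18:L b1@19:R b4@20:L]
Beat 17 (R): throw ball3 h=7 -> lands@24:L; in-air after throw: [b2@18:L b1@19:R b4@20:L b3@24:L]
Ball 3: thrown@3 h=7 -> first land @10; rethrown@10 h=7 -> second land @17

Answer: 10 17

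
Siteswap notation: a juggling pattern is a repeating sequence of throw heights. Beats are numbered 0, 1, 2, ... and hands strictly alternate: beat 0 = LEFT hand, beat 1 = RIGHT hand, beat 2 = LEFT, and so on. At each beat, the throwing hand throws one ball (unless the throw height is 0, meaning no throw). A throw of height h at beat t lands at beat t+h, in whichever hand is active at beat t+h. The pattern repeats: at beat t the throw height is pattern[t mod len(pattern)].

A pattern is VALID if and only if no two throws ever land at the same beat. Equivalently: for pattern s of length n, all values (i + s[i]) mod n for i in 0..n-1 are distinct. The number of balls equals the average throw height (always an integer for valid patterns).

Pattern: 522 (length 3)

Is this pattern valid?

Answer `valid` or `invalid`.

i=0: (i + s[i]) mod n = (0 + 5) mod 3 = 2
i=1: (i + s[i]) mod n = (1 + 2) mod 3 = 0
i=2: (i + s[i]) mod n = (2 + 2) mod 3 = 1
Residues: [2, 0, 1], distinct: True

Answer: valid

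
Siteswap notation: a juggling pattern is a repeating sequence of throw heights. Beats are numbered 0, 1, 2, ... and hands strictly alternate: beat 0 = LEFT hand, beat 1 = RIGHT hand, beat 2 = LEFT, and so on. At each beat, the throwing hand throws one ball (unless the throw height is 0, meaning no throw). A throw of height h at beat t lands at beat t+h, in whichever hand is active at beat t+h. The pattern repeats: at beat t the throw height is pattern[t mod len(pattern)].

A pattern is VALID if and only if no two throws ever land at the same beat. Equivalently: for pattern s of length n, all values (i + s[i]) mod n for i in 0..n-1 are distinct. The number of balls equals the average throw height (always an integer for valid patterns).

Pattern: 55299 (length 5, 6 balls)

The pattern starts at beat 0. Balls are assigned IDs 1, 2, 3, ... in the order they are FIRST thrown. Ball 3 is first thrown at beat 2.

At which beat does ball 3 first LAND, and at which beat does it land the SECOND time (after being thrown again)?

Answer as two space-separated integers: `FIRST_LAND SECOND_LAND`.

Answer: 4 13

Derivation:
Beat 0 (L): throw ball1 h=5 -> lands@5:R; in-air after throw: [b1@5:R]
Beat 1 (R): throw ball2 h=5 -> lands@6:L; in-air after throw: [b1@5:R b2@6:L]
Beat 2 (L): throw ball3 h=2 -> lands@4:L; in-air after throw: [b3@4:L b1@5:R b2@6:L]
Beat 3 (R): throw ball4 h=9 -> lands@12:L; in-air after throw: [b3@4:L b1@5:R b2@6:L b4@12:L]
Beat 4 (L): throw ball3 h=9 -> lands@13:R; in-air after throw: [b1@5:R b2@6:L b4@12:L b3@13:R]
Beat 5 (R): throw ball1 h=5 -> lands@10:L; in-air after throw: [b2@6:L b1@10:L b4@12:L b3@13:R]
Beat 6 (L): throw ball2 h=5 -> lands@11:R; in-air after throw: [b1@10:L b2@11:R b4@12:L b3@13:R]
Beat 7 (R): throw ball5 h=2 -> lands@9:R; in-air after throw: [b5@9:R b1@10:L b2@11:R b4@12:L b3@13:R]
Beat 8 (L): throw ball6 h=9 -> lands@17:R; in-air after throw: [b5@9:R b1@10:L b2@11:R b4@12:L b3@13:R b6@17:R]
Beat 9 (R): throw ball5 h=9 -> lands@18:L; in-air after throw: [b1@10:L b2@11:R b4@12:L b3@13:R b6@17:R b5@18:L]
Beat 10 (L): throw ball1 h=5 -> lands@15:R; in-air after throw: [b2@11:R b4@12:L b3@13:R b1@15:R b6@17:R b5@18:L]
Beat 11 (R): throw ball2 h=5 -> lands@16:L; in-air after throw: [b4@12:L b3@13:R b1@15:R b2@16:L b6@17:R b5@18:L]
Beat 12 (L): throw ball4 h=2 -> lands@14:L; in-air after throw: [b3@13:R b4@14:L b1@15:R b2@16:L b6@17:R b5@18:L]
Beat 13 (R): throw ball3 h=9 -> lands@22:L; in-air after throw: [b4@14:L b1@15:R b2@16:L b6@17:R b5@18:L b3@22:L]
Ball 3: thrown@2 h=2 -> first land @4; rethrown@4 h=9 -> second land @13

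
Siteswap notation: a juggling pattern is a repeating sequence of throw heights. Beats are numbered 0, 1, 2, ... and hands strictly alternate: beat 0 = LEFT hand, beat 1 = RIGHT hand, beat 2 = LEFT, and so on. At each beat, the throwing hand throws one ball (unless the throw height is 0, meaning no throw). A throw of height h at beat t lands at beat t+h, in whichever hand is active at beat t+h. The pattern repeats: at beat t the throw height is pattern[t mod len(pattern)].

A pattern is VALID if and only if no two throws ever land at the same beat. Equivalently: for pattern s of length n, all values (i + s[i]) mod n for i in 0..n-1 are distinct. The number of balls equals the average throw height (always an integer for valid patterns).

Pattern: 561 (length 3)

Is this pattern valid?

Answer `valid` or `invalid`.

i=0: (i + s[i]) mod n = (0 + 5) mod 3 = 2
i=1: (i + s[i]) mod n = (1 + 6) mod 3 = 1
i=2: (i + s[i]) mod n = (2 + 1) mod 3 = 0
Residues: [2, 1, 0], distinct: True

Answer: valid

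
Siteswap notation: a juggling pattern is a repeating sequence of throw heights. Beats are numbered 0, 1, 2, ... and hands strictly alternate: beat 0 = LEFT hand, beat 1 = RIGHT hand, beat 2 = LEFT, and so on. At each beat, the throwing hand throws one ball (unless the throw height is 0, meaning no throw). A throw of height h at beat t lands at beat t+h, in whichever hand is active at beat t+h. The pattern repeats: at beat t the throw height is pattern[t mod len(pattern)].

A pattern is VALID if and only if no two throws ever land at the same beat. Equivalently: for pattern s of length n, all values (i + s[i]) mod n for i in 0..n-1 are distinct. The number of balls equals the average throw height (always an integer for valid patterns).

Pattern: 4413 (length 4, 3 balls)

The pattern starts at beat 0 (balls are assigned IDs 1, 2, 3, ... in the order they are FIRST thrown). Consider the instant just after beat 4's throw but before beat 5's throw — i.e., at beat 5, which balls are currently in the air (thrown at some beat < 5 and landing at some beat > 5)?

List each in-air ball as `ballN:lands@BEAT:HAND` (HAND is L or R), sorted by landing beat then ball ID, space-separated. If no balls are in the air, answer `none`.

Answer: ball3:lands@6:L ball1:lands@8:L

Derivation:
Beat 0 (L): throw ball1 h=4 -> lands@4:L; in-air after throw: [b1@4:L]
Beat 1 (R): throw ball2 h=4 -> lands@5:R; in-air after throw: [b1@4:L b2@5:R]
Beat 2 (L): throw ball3 h=1 -> lands@3:R; in-air after throw: [b3@3:R b1@4:L b2@5:R]
Beat 3 (R): throw ball3 h=3 -> lands@6:L; in-air after throw: [b1@4:L b2@5:R b3@6:L]
Beat 4 (L): throw ball1 h=4 -> lands@8:L; in-air after throw: [b2@5:R b3@6:L b1@8:L]
Beat 5 (R): throw ball2 h=4 -> lands@9:R; in-air after throw: [b3@6:L b1@8:L b2@9:R]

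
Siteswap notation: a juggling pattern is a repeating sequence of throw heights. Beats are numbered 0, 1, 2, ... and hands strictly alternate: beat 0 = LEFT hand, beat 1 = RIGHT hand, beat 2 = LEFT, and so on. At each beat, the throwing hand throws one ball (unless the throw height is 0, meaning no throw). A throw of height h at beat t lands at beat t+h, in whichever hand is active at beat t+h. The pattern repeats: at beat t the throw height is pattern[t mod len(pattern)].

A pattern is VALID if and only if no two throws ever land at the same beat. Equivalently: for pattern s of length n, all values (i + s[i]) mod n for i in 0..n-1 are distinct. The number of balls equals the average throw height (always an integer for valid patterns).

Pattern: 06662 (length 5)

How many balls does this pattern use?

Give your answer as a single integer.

Pattern = [0, 6, 6, 6, 2], length n = 5
  position 0: throw height = 0, running sum = 0
  position 1: throw height = 6, running sum = 6
  position 2: throw height = 6, running sum = 12
  position 3: throw height = 6, running sum = 18
  position 4: throw height = 2, running sum = 20
Total sum = 20; balls = sum / n = 20 / 5 = 4

Answer: 4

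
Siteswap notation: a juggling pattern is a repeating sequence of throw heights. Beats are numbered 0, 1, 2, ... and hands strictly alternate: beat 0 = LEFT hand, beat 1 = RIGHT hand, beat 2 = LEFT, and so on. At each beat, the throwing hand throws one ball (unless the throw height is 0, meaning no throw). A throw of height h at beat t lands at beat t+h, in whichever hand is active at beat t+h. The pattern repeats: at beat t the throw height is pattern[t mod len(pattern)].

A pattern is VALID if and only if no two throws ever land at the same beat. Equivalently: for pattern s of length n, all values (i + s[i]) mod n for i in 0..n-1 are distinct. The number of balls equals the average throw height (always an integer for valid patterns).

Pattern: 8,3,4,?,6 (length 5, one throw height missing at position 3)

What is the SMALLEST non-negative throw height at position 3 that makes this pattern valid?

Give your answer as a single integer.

Answer: 4

Derivation:
i=0: (0 + 8) mod 5 = 3
i=1: (1 + 3) mod 5 = 4
i=2: (2 + 4) mod 5 = 1
i=3: s[i]=? (unknown)
i=4: (4 + 6) mod 5 = 0
Known residues: [0, 1, 3, 4]; need a permutation of 0..4, so missing residue r = 2
Need (3 + s) mod 5 = 2; smallest s = (2 - 3) mod 5 = 4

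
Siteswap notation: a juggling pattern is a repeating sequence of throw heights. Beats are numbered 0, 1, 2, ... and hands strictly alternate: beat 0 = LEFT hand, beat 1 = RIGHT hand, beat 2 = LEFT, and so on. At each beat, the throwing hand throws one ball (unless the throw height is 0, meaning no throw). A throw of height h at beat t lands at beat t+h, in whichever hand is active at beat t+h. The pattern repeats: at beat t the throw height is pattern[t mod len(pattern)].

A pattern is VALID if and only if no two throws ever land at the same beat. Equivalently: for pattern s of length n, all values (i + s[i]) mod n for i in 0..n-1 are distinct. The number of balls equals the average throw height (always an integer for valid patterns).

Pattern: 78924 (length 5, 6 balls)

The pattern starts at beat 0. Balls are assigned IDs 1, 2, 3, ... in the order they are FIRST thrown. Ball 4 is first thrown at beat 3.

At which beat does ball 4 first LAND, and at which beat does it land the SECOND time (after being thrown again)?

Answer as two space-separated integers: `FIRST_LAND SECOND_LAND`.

Beat 0 (L): throw ball1 h=7 -> lands@7:R; in-air after throw: [b1@7:R]
Beat 1 (R): throw ball2 h=8 -> lands@9:R; in-air after throw: [b1@7:R b2@9:R]
Beat 2 (L): throw ball3 h=9 -> lands@11:R; in-air after throw: [b1@7:R b2@9:R b3@11:R]
Beat 3 (R): throw ball4 h=2 -> lands@5:R; in-air after throw: [b4@5:R b1@7:R b2@9:R b3@11:R]
Beat 4 (L): throw ball5 h=4 -> lands@8:L; in-air after throw: [b4@5:R b1@7:R b5@8:L b2@9:R b3@11:R]
Beat 5 (R): throw ball4 h=7 -> lands@12:L; in-air after throw: [b1@7:R b5@8:L b2@9:R b3@11:R b4@12:L]
Beat 6 (L): throw ball6 h=8 -> lands@14:L; in-air after throw: [b1@7:R b5@8:L b2@9:R b3@11:R b4@12:L b6@14:L]
Beat 7 (R): throw ball1 h=9 -> lands@16:L; in-air after throw: [b5@8:L b2@9:R b3@11:R b4@12:L b6@14:L b1@16:L]
Beat 8 (L): throw ball5 h=2 -> lands@10:L; in-air after throw: [b2@9:R b5@10:L b3@11:R b4@12:L b6@14:L b1@16:L]
Beat 9 (R): throw ball2 h=4 -> lands@13:R; in-air after throw: [b5@10:L b3@11:R b4@12:L b2@13:R b6@14:L b1@16:L]
Beat 10 (L): throw ball5 h=7 -> lands@17:R; in-air after throw: [b3@11:R b4@12:L b2@13:R b6@14:L b1@16:L b5@17:R]
Beat 11 (R): throw ball3 h=8 -> lands@19:R; in-air after throw: [b4@12:L b2@13:R b6@14:L b1@16:L b5@17:R b3@19:R]
Beat 12 (L): throw ball4 h=9 -> lands@21:R; in-air after throw: [b2@13:R b6@14:L b1@16:L b5@17:R b3@19:R b4@21:R]
Ball 4: thrown@3 h=2 -> first land @5; rethrown@5 h=7 -> second land @12

Answer: 5 12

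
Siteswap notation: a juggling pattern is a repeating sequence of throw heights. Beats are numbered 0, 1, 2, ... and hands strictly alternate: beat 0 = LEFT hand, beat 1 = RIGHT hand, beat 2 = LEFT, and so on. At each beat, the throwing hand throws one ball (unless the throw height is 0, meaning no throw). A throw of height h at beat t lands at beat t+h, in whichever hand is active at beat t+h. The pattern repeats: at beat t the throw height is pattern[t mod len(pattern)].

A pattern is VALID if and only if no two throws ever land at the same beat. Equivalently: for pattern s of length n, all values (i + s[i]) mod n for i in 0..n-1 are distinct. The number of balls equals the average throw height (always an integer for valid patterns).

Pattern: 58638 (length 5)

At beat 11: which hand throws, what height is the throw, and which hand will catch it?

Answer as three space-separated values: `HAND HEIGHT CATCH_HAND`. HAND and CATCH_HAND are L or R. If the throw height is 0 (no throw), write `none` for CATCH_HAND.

Answer: R 8 R

Derivation:
Beat 11: 11 mod 2 = 1, so hand = R
Throw height = pattern[11 mod 5] = pattern[1] = 8
Lands at beat 11+8=19, 19 mod 2 = 1, so catch hand = R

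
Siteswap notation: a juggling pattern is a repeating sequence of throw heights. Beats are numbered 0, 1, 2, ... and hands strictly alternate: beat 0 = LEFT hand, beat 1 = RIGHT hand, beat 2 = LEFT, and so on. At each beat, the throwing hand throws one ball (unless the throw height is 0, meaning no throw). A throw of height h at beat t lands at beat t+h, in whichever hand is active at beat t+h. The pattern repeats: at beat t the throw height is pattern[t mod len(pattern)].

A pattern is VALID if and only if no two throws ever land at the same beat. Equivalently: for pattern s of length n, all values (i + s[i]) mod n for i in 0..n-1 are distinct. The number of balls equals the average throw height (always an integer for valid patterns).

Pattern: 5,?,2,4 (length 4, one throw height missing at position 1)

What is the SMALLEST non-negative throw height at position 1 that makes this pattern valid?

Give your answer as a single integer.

i=0: (0 + 5) mod 4 = 1
i=1: s[i]=? (unknown)
i=2: (2 + 2) mod 4 = 0
i=3: (3 + 4) mod 4 = 3
Known residues: [0, 1, 3]; need a permutation of 0..3, so missing residue r = 2
Need (1 + s) mod 4 = 2; smallest s = (2 - 1) mod 4 = 1

Answer: 1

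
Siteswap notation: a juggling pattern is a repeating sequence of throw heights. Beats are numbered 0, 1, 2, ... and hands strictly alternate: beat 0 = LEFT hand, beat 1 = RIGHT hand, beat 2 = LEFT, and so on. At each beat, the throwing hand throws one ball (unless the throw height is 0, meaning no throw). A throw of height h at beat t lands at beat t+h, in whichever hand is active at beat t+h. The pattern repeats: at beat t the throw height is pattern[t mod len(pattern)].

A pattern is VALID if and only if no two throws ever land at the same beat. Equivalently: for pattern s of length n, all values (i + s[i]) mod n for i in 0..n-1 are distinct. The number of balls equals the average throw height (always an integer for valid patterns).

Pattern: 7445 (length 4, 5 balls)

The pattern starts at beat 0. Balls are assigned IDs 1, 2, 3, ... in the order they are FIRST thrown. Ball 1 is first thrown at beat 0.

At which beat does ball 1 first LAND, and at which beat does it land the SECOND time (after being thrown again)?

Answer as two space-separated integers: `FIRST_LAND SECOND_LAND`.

Answer: 7 12

Derivation:
Beat 0 (L): throw ball1 h=7 -> lands@7:R; in-air after throw: [b1@7:R]
Beat 1 (R): throw ball2 h=4 -> lands@5:R; in-air after throw: [b2@5:R b1@7:R]
Beat 2 (L): throw ball3 h=4 -> lands@6:L; in-air after throw: [b2@5:R b3@6:L b1@7:R]
Beat 3 (R): throw ball4 h=5 -> lands@8:L; in-air after throw: [b2@5:R b3@6:L b1@7:R b4@8:L]
Beat 4 (L): throw ball5 h=7 -> lands@11:R; in-air after throw: [b2@5:R b3@6:L b1@7:R b4@8:L b5@11:R]
Beat 5 (R): throw ball2 h=4 -> lands@9:R; in-air after throw: [b3@6:L b1@7:R b4@8:L b2@9:R b5@11:R]
Beat 6 (L): throw ball3 h=4 -> lands@10:L; in-air after throw: [b1@7:R b4@8:L b2@9:R b3@10:L b5@11:R]
Beat 7 (R): throw ball1 h=5 -> lands@12:L; in-air after throw: [b4@8:L b2@9:R b3@10:L b5@11:R b1@12:L]
Beat 8 (L): throw ball4 h=7 -> lands@15:R; in-air after throw: [b2@9:R b3@10:L b5@11:R b1@12:L b4@15:R]
Beat 9 (R): throw ball2 h=4 -> lands@13:R; in-air after throw: [b3@10:L b5@11:R b1@12:L b2@13:R b4@15:R]
Beat 10 (L): throw ball3 h=4 -> lands@14:L; in-air after throw: [b5@11:R b1@12:L b2@13:R b3@14:L b4@15:R]
Beat 11 (R): throw ball5 h=5 -> lands@16:L; in-air after throw: [b1@12:L b2@13:R b3@14:L b4@15:R b5@16:L]
Beat 12 (L): throw ball1 h=7 -> lands@19:R; in-air after throw: [b2@13:R b3@14:L b4@15:R b5@16:L b1@19:R]
Ball 1: thrown@0 h=7 -> first land @7; rethrown@7 h=5 -> second land @12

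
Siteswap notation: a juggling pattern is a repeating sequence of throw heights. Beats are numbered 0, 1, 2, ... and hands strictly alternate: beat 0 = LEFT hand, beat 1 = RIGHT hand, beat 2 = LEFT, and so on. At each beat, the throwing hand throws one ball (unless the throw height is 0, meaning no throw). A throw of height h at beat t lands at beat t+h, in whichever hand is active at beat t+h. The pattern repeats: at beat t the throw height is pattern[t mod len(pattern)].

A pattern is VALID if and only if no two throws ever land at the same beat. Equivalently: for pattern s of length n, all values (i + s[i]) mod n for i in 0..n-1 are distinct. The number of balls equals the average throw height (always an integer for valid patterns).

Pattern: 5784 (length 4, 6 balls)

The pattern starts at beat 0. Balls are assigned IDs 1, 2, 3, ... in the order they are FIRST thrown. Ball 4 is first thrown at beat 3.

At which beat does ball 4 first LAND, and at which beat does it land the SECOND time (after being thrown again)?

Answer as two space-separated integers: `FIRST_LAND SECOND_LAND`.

Beat 0 (L): throw ball1 h=5 -> lands@5:R; in-air after throw: [b1@5:R]
Beat 1 (R): throw ball2 h=7 -> lands@8:L; in-air after throw: [b1@5:R b2@8:L]
Beat 2 (L): throw ball3 h=8 -> lands@10:L; in-air after throw: [b1@5:R b2@8:L b3@10:L]
Beat 3 (R): throw ball4 h=4 -> lands@7:R; in-air after throw: [b1@5:R b4@7:R b2@8:L b3@10:L]
Beat 4 (L): throw ball5 h=5 -> lands@9:R; in-air after throw: [b1@5:R b4@7:R b2@8:L b5@9:R b3@10:L]
Beat 5 (R): throw ball1 h=7 -> lands@12:L; in-air after throw: [b4@7:R b2@8:L b5@9:R b3@10:L b1@12:L]
Beat 6 (L): throw ball6 h=8 -> lands@14:L; in-air after throw: [b4@7:R b2@8:L b5@9:R b3@10:L b1@12:L b6@14:L]
Beat 7 (R): throw ball4 h=4 -> lands@11:R; in-air after throw: [b2@8:L b5@9:R b3@10:L b4@11:R b1@12:L b6@14:L]
Beat 8 (L): throw ball2 h=5 -> lands@13:R; in-air after throw: [b5@9:R b3@10:L b4@11:R b1@12:L b2@13:R b6@14:L]
Beat 9 (R): throw ball5 h=7 -> lands@16:L; in-air after throw: [b3@10:L b4@11:R b1@12:L b2@13:R b6@14:L b5@16:L]
Beat 10 (L): throw ball3 h=8 -> lands@18:L; in-air after throw: [b4@11:R b1@12:L b2@13:R b6@14:L b5@16:L b3@18:L]
Beat 11 (R): throw ball4 h=4 -> lands@15:R; in-air after throw: [b1@12:L b2@13:R b6@14:L b4@15:R b5@16:L b3@18:L]
Ball 4: thrown@3 h=4 -> first land @7; rethrown@7 h=4 -> second land @11

Answer: 7 11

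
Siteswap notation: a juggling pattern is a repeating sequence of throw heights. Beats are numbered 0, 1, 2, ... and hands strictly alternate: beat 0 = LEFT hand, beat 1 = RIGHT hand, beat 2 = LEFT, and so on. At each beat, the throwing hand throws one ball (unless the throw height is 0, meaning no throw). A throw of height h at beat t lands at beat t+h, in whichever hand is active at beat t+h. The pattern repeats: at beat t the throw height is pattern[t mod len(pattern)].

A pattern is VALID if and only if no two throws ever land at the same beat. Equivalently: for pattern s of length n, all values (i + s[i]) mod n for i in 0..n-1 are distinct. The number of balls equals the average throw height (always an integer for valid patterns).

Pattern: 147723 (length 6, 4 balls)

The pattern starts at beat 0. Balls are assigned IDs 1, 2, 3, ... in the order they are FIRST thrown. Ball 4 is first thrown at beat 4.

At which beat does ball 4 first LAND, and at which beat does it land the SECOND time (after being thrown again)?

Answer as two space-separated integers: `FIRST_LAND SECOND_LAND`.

Answer: 6 7

Derivation:
Beat 0 (L): throw ball1 h=1 -> lands@1:R; in-air after throw: [b1@1:R]
Beat 1 (R): throw ball1 h=4 -> lands@5:R; in-air after throw: [b1@5:R]
Beat 2 (L): throw ball2 h=7 -> lands@9:R; in-air after throw: [b1@5:R b2@9:R]
Beat 3 (R): throw ball3 h=7 -> lands@10:L; in-air after throw: [b1@5:R b2@9:R b3@10:L]
Beat 4 (L): throw ball4 h=2 -> lands@6:L; in-air after throw: [b1@5:R b4@6:L b2@9:R b3@10:L]
Beat 5 (R): throw ball1 h=3 -> lands@8:L; in-air after throw: [b4@6:L b1@8:L b2@9:R b3@10:L]
Beat 6 (L): throw ball4 h=1 -> lands@7:R; in-air after throw: [b4@7:R b1@8:L b2@9:R b3@10:L]
Beat 7 (R): throw ball4 h=4 -> lands@11:R; in-air after throw: [b1@8:L b2@9:R b3@10:L b4@11:R]
Ball 4: thrown@4 h=2 -> first land @6; rethrown@6 h=1 -> second land @7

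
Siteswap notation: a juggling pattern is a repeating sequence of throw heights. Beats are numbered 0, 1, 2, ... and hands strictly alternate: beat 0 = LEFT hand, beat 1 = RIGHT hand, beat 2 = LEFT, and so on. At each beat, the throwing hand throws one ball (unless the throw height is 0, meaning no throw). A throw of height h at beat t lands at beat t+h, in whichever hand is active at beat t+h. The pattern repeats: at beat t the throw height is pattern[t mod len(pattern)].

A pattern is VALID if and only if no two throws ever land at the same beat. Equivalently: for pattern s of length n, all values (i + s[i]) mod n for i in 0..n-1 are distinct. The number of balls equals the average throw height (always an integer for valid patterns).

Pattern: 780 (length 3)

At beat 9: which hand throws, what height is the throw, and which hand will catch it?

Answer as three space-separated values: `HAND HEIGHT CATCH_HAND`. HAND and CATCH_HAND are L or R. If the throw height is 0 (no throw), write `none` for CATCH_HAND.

Beat 9: 9 mod 2 = 1, so hand = R
Throw height = pattern[9 mod 3] = pattern[0] = 7
Lands at beat 9+7=16, 16 mod 2 = 0, so catch hand = L

Answer: R 7 L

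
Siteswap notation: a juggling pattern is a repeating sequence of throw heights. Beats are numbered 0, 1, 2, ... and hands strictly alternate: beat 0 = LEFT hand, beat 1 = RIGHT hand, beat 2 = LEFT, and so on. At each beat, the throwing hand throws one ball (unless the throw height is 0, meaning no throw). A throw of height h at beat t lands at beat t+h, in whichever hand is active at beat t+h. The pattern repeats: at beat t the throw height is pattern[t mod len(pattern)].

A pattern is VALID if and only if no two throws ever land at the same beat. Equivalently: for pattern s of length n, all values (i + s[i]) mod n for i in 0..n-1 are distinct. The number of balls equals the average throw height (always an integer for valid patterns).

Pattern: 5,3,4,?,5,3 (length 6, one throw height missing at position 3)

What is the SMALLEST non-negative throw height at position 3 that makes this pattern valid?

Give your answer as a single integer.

i=0: (0 + 5) mod 6 = 5
i=1: (1 + 3) mod 6 = 4
i=2: (2 + 4) mod 6 = 0
i=3: s[i]=? (unknown)
i=4: (4 + 5) mod 6 = 3
i=5: (5 + 3) mod 6 = 2
Known residues: [0, 2, 3, 4, 5]; need a permutation of 0..5, so missing residue r = 1
Need (3 + s) mod 6 = 1; smallest s = (1 - 3) mod 6 = 4

Answer: 4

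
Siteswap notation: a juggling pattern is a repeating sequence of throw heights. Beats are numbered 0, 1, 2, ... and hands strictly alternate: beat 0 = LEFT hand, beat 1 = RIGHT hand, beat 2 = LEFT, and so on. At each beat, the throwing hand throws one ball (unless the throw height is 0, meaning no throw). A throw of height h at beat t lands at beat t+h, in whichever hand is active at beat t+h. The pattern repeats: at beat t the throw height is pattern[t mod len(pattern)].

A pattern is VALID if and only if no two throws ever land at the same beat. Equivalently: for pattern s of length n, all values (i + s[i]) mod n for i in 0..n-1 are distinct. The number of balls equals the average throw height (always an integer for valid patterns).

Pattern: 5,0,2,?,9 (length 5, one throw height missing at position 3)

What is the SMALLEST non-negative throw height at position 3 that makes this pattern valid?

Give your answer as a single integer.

i=0: (0 + 5) mod 5 = 0
i=1: (1 + 0) mod 5 = 1
i=2: (2 + 2) mod 5 = 4
i=3: s[i]=? (unknown)
i=4: (4 + 9) mod 5 = 3
Known residues: [0, 1, 3, 4]; need a permutation of 0..4, so missing residue r = 2
Need (3 + s) mod 5 = 2; smallest s = (2 - 3) mod 5 = 4

Answer: 4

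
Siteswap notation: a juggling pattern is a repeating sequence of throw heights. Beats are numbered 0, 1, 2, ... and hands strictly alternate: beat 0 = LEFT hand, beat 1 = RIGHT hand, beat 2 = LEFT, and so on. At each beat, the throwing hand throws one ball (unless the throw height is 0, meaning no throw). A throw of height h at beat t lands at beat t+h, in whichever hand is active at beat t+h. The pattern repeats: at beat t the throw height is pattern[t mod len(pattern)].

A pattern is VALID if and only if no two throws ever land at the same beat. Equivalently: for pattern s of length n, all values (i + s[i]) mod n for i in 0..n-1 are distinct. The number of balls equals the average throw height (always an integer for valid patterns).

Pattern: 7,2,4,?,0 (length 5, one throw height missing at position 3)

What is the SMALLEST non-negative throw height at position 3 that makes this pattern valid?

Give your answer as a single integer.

Answer: 2

Derivation:
i=0: (0 + 7) mod 5 = 2
i=1: (1 + 2) mod 5 = 3
i=2: (2 + 4) mod 5 = 1
i=3: s[i]=? (unknown)
i=4: (4 + 0) mod 5 = 4
Known residues: [1, 2, 3, 4]; need a permutation of 0..4, so missing residue r = 0
Need (3 + s) mod 5 = 0; smallest s = (0 - 3) mod 5 = 2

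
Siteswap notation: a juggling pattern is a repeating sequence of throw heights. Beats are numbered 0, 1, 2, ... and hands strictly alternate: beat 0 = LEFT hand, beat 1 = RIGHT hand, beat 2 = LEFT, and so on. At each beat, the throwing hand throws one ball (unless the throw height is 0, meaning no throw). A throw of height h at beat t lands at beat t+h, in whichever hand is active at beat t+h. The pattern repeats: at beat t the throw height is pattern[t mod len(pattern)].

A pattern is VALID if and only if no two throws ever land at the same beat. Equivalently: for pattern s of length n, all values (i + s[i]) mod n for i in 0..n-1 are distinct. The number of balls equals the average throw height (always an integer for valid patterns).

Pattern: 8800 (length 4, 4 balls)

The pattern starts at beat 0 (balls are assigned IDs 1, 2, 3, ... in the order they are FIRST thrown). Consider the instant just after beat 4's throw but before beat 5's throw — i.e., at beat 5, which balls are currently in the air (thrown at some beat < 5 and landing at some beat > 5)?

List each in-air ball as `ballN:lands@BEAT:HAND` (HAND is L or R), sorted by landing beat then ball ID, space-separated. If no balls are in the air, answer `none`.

Beat 0 (L): throw ball1 h=8 -> lands@8:L; in-air after throw: [b1@8:L]
Beat 1 (R): throw ball2 h=8 -> lands@9:R; in-air after throw: [b1@8:L b2@9:R]
Beat 4 (L): throw ball3 h=8 -> lands@12:L; in-air after throw: [b1@8:L b2@9:R b3@12:L]
Beat 5 (R): throw ball4 h=8 -> lands@13:R; in-air after throw: [b1@8:L b2@9:R b3@12:L b4@13:R]

Answer: ball1:lands@8:L ball2:lands@9:R ball3:lands@12:L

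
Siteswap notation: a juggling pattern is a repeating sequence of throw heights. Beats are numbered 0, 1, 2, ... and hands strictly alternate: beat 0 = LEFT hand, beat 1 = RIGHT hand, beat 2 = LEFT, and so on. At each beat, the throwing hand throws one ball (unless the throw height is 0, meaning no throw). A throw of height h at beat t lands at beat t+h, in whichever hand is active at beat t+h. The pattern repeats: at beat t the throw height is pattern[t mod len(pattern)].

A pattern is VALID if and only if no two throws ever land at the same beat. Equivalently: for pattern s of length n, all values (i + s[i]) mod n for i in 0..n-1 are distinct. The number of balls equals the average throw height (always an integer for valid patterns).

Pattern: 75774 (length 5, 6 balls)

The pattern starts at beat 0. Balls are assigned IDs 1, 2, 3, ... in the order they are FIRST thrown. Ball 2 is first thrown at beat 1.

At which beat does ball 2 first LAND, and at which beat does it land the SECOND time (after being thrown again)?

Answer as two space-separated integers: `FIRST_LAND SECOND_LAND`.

Answer: 6 11

Derivation:
Beat 0 (L): throw ball1 h=7 -> lands@7:R; in-air after throw: [b1@7:R]
Beat 1 (R): throw ball2 h=5 -> lands@6:L; in-air after throw: [b2@6:L b1@7:R]
Beat 2 (L): throw ball3 h=7 -> lands@9:R; in-air after throw: [b2@6:L b1@7:R b3@9:R]
Beat 3 (R): throw ball4 h=7 -> lands@10:L; in-air after throw: [b2@6:L b1@7:R b3@9:R b4@10:L]
Beat 4 (L): throw ball5 h=4 -> lands@8:L; in-air after throw: [b2@6:L b1@7:R b5@8:L b3@9:R b4@10:L]
Beat 5 (R): throw ball6 h=7 -> lands@12:L; in-air after throw: [b2@6:L b1@7:R b5@8:L b3@9:R b4@10:L b6@12:L]
Beat 6 (L): throw ball2 h=5 -> lands@11:R; in-air after throw: [b1@7:R b5@8:L b3@9:R b4@10:L b2@11:R b6@12:L]
Beat 7 (R): throw ball1 h=7 -> lands@14:L; in-air after throw: [b5@8:L b3@9:R b4@10:L b2@11:R b6@12:L b1@14:L]
Beat 8 (L): throw ball5 h=7 -> lands@15:R; in-air after throw: [b3@9:R b4@10:L b2@11:R b6@12:L b1@14:L b5@15:R]
Beat 9 (R): throw ball3 h=4 -> lands@13:R; in-air after throw: [b4@10:L b2@11:R b6@12:L b3@13:R b1@14:L b5@15:R]
Beat 10 (L): throw ball4 h=7 -> lands@17:R; in-air after throw: [b2@11:R b6@12:L b3@13:R b1@14:L b5@15:R b4@17:R]
Beat 11 (R): throw ball2 h=5 -> lands@16:L; in-air after throw: [b6@12:L b3@13:R b1@14:L b5@15:R b2@16:L b4@17:R]
Ball 2: thrown@1 h=5 -> first land @6; rethrown@6 h=5 -> second land @11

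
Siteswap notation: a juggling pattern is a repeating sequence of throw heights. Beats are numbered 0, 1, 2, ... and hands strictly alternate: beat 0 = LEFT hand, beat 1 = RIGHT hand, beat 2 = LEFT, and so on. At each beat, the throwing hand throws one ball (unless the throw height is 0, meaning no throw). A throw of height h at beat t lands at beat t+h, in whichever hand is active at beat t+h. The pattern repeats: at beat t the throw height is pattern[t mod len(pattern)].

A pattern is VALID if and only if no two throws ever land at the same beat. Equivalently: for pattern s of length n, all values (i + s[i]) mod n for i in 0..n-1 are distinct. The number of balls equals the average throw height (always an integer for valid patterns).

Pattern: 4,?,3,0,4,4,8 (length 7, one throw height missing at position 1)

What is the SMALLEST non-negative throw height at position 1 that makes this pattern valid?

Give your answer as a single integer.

i=0: (0 + 4) mod 7 = 4
i=1: s[i]=? (unknown)
i=2: (2 + 3) mod 7 = 5
i=3: (3 + 0) mod 7 = 3
i=4: (4 + 4) mod 7 = 1
i=5: (5 + 4) mod 7 = 2
i=6: (6 + 8) mod 7 = 0
Known residues: [0, 1, 2, 3, 4, 5]; need a permutation of 0..6, so missing residue r = 6
Need (1 + s) mod 7 = 6; smallest s = (6 - 1) mod 7 = 5

Answer: 5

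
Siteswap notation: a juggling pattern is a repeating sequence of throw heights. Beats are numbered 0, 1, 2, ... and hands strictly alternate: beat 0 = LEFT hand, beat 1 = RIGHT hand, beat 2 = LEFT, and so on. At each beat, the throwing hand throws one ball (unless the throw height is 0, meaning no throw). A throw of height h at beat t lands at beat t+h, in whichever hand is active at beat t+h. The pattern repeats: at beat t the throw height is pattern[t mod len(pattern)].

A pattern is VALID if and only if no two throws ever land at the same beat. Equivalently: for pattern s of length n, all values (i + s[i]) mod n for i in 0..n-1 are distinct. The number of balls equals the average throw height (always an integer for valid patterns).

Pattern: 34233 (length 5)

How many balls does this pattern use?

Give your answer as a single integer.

Pattern = [3, 4, 2, 3, 3], length n = 5
  position 0: throw height = 3, running sum = 3
  position 1: throw height = 4, running sum = 7
  position 2: throw height = 2, running sum = 9
  position 3: throw height = 3, running sum = 12
  position 4: throw height = 3, running sum = 15
Total sum = 15; balls = sum / n = 15 / 5 = 3

Answer: 3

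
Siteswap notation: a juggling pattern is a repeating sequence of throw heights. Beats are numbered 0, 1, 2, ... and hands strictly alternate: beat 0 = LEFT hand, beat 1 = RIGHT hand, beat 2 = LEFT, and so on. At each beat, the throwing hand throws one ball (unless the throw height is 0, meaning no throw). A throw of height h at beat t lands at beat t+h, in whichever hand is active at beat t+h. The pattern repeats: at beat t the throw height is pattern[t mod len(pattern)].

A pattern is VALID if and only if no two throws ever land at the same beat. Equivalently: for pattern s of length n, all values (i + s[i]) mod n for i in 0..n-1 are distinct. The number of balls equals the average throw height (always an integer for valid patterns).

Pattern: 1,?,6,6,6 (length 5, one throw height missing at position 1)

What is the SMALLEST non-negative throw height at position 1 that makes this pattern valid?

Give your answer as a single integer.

i=0: (0 + 1) mod 5 = 1
i=1: s[i]=? (unknown)
i=2: (2 + 6) mod 5 = 3
i=3: (3 + 6) mod 5 = 4
i=4: (4 + 6) mod 5 = 0
Known residues: [0, 1, 3, 4]; need a permutation of 0..4, so missing residue r = 2
Need (1 + s) mod 5 = 2; smallest s = (2 - 1) mod 5 = 1

Answer: 1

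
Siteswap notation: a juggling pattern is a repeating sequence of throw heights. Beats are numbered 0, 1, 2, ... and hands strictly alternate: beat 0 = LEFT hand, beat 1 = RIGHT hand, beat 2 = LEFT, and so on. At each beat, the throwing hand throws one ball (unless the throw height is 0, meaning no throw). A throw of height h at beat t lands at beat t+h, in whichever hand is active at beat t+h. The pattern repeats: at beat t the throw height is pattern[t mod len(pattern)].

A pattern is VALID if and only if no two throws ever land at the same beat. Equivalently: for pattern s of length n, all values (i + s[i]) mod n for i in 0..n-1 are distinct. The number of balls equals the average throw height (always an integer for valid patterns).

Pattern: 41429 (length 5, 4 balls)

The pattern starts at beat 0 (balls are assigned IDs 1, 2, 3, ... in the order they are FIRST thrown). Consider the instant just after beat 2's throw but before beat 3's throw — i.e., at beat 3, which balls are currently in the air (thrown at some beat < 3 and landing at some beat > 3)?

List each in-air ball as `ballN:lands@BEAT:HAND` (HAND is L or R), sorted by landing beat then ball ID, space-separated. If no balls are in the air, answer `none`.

Answer: ball1:lands@4:L ball2:lands@6:L

Derivation:
Beat 0 (L): throw ball1 h=4 -> lands@4:L; in-air after throw: [b1@4:L]
Beat 1 (R): throw ball2 h=1 -> lands@2:L; in-air after throw: [b2@2:L b1@4:L]
Beat 2 (L): throw ball2 h=4 -> lands@6:L; in-air after throw: [b1@4:L b2@6:L]
Beat 3 (R): throw ball3 h=2 -> lands@5:R; in-air after throw: [b1@4:L b3@5:R b2@6:L]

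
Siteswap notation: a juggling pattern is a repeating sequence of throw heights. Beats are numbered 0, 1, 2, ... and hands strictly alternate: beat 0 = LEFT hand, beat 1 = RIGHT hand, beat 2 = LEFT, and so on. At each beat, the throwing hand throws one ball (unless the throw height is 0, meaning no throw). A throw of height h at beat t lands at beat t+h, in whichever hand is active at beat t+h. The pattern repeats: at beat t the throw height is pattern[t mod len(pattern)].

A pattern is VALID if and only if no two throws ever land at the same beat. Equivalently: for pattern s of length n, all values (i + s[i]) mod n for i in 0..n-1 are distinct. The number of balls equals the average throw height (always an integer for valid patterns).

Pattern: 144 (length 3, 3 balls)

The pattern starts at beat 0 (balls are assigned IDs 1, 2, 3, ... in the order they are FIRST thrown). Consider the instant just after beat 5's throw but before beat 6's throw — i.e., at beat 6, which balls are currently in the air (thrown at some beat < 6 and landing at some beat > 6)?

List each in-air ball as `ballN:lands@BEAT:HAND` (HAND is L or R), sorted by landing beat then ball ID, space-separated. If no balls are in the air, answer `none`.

Answer: ball3:lands@8:L ball1:lands@9:R

Derivation:
Beat 0 (L): throw ball1 h=1 -> lands@1:R; in-air after throw: [b1@1:R]
Beat 1 (R): throw ball1 h=4 -> lands@5:R; in-air after throw: [b1@5:R]
Beat 2 (L): throw ball2 h=4 -> lands@6:L; in-air after throw: [b1@5:R b2@6:L]
Beat 3 (R): throw ball3 h=1 -> lands@4:L; in-air after throw: [b3@4:L b1@5:R b2@6:L]
Beat 4 (L): throw ball3 h=4 -> lands@8:L; in-air after throw: [b1@5:R b2@6:L b3@8:L]
Beat 5 (R): throw ball1 h=4 -> lands@9:R; in-air after throw: [b2@6:L b3@8:L b1@9:R]
Beat 6 (L): throw ball2 h=1 -> lands@7:R; in-air after throw: [b2@7:R b3@8:L b1@9:R]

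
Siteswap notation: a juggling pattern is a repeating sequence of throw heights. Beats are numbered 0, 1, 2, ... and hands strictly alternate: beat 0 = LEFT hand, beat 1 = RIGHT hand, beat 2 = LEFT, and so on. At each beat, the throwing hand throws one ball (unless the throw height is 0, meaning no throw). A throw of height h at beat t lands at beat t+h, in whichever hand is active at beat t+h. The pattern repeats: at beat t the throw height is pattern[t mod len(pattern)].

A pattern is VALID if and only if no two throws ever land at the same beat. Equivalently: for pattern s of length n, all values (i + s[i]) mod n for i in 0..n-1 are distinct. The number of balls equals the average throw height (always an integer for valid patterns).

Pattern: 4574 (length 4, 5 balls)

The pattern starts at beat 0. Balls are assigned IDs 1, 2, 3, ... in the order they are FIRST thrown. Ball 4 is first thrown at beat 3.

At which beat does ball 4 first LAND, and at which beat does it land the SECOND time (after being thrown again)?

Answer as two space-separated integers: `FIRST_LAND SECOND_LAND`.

Beat 0 (L): throw ball1 h=4 -> lands@4:L; in-air after throw: [b1@4:L]
Beat 1 (R): throw ball2 h=5 -> lands@6:L; in-air after throw: [b1@4:L b2@6:L]
Beat 2 (L): throw ball3 h=7 -> lands@9:R; in-air after throw: [b1@4:L b2@6:L b3@9:R]
Beat 3 (R): throw ball4 h=4 -> lands@7:R; in-air after throw: [b1@4:L b2@6:L b4@7:R b3@9:R]
Beat 4 (L): throw ball1 h=4 -> lands@8:L; in-air after throw: [b2@6:L b4@7:R b1@8:L b3@9:R]
Beat 5 (R): throw ball5 h=5 -> lands@10:L; in-air after throw: [b2@6:L b4@7:R b1@8:L b3@9:R b5@10:L]
Beat 6 (L): throw ball2 h=7 -> lands@13:R; in-air after throw: [b4@7:R b1@8:L b3@9:R b5@10:L b2@13:R]
Beat 7 (R): throw ball4 h=4 -> lands@11:R; in-air after throw: [b1@8:L b3@9:R b5@10:L b4@11:R b2@13:R]
Beat 8 (L): throw ball1 h=4 -> lands@12:L; in-air after throw: [b3@9:R b5@10:L b4@11:R b1@12:L b2@13:R]
Beat 9 (R): throw ball3 h=5 -> lands@14:L; in-air after throw: [b5@10:L b4@11:R b1@12:L b2@13:R b3@14:L]
Beat 10 (L): throw ball5 h=7 -> lands@17:R; in-air after throw: [b4@11:R b1@12:L b2@13:R b3@14:L b5@17:R]
Beat 11 (R): throw ball4 h=4 -> lands@15:R; in-air after throw: [b1@12:L b2@13:R b3@14:L b4@15:R b5@17:R]
Ball 4: thrown@3 h=4 -> first land @7; rethrown@7 h=4 -> second land @11

Answer: 7 11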